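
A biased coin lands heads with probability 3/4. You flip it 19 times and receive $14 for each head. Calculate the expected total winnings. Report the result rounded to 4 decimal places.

$199.5000

E[#heads] = 19·3/4 = 57/4 (linearity over flips).
E[winnings] = 14·57/4 = 399/2.
≈ 199.5000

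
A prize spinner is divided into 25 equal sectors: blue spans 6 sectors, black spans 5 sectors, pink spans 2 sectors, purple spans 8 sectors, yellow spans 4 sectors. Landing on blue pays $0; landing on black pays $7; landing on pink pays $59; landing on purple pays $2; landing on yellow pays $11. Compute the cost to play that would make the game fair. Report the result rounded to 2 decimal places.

E[payout] = (6/25)·0 + (5/25)·7 + (2/25)·59 + (8/25)·2 + (4/25)·11 = 213/25
Fair fee = E[payout] = 213/25 ≈ $8.52

$8.52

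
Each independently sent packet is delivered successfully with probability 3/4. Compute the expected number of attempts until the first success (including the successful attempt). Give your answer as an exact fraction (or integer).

4/3

For a geometric distribution, E[trials] = 1/p = 1/(3/4) = 4/3.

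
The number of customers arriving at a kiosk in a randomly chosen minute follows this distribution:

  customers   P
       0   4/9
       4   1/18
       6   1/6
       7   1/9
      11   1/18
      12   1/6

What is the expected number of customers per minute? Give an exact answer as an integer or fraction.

E[X] = (4/9)·0 + (1/18)·4 + (1/6)·6 + (1/9)·7 + (1/18)·11 + (1/6)·12
     = 83/18

83/18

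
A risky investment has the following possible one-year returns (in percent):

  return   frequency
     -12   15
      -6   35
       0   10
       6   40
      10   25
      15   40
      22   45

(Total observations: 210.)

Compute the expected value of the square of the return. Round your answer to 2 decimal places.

181.62

Total = 210, so P(return=-12) = 15/210, etc.
E[X²] = (1/14)·144 + (1/6)·36 + (1/21)·0 + (4/21)·36 + (5/42)·100 + (4/21)·225 + (3/14)·484
     = 3814/21 ≈ 181.62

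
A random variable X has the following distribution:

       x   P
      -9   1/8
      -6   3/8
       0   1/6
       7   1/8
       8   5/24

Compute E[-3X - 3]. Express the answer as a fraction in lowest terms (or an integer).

E[-3x-3] = (1/8)·24 + (3/8)·15 + (1/6)·(-3) + (1/8)·(-24) + (5/24)·(-27)
     = -1/2

-1/2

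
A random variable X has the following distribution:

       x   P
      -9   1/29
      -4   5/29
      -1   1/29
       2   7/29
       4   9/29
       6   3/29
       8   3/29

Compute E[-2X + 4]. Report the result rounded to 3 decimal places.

E[-2x+4] = (1/29)·22 + (5/29)·12 + (1/29)·6 + (7/29)·0 + (9/29)·(-4) + (3/29)·(-8) + (3/29)·(-12)
     = -8/29 ≈ -0.276

-0.276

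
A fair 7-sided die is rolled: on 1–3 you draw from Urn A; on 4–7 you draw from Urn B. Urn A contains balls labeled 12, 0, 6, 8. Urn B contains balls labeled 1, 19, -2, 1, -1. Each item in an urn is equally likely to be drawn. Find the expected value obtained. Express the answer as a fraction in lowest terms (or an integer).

339/70

E[X | Urn A] = (12 + 0 + 6 + 8)/4 = 13/2
E[X | Urn B] = (1 + 19 − 2 + 1 − 1)/5 = 18/5
E[X] = (3/7)·13/2 + (4/7)·18/5 = 339/70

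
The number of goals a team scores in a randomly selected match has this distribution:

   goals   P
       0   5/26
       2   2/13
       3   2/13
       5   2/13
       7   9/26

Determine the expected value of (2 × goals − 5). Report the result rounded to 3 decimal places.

E[2x-5] = (5/26)·(-5) + (2/13)·(-1) + (2/13)·1 + (2/13)·5 + (9/26)·9
     = 38/13 ≈ 2.923

2.923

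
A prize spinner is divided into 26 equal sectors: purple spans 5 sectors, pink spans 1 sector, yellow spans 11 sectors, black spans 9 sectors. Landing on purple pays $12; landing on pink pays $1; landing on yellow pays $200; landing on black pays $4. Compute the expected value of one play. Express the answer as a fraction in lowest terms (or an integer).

2297/26 dollars

E[payout] = (5/26)·12 + (1/26)·1 + (11/26)·200 + (9/26)·4 = 2297/26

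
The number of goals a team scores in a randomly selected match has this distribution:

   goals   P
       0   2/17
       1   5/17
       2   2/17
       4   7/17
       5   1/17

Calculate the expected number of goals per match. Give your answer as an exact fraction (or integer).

E[X] = (2/17)·0 + (5/17)·1 + (2/17)·2 + (7/17)·4 + (1/17)·5
     = 42/17

42/17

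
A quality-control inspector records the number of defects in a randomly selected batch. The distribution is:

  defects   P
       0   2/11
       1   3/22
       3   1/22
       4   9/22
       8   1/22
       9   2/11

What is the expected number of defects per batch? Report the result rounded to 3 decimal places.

3.909

E[X] = (2/11)·0 + (3/22)·1 + (1/22)·3 + (9/22)·4 + (1/22)·8 + (2/11)·9
     = 43/11 ≈ 3.909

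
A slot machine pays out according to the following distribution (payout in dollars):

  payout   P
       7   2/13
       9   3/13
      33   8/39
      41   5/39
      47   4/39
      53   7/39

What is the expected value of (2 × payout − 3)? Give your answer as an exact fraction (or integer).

2185/39

E[2x-3] = (2/13)·11 + (3/13)·15 + (8/39)·63 + (5/39)·79 + (4/39)·91 + (7/39)·103
     = 2185/39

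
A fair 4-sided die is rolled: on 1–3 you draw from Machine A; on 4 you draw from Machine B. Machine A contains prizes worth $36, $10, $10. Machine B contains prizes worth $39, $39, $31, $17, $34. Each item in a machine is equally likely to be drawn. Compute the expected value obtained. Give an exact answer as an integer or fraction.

E[X | Machine A] = (36 + 10 + 10)/3 = 56/3
E[X | Machine B] = (39 + 39 + 31 + 17 + 34)/5 = 32
E[X] = (3/4)·56/3 + (1/4)·32 = 22

$22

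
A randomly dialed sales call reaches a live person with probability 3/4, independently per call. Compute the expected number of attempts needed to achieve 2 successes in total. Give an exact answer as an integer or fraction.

By linearity (sum of 2 independent geometric waits), E[trials] = 2/p = 2/(3/4) = 8/3.

8/3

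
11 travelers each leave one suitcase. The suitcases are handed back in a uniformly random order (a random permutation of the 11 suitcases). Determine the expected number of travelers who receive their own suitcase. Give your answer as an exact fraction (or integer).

1

Let Xᵢ = 1 if person i gets their own suitcase. For each i, P(Xᵢ=1) = 1/11.
By linearity of expectation, E[X₁+…+X_11] = 11·(1/11) = 1.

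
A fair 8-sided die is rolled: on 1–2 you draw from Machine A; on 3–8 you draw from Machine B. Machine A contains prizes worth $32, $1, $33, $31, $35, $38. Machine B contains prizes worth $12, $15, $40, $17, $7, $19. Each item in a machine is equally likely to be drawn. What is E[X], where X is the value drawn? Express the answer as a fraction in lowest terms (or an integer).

125/6 dollars

E[X | Machine A] = (32 + 1 + 33 + 31 + 35 + 38)/6 = 85/3
E[X | Machine B] = (12 + 15 + 40 + 17 + 7 + 19)/6 = 55/3
E[X] = (1/4)·85/3 + (3/4)·55/3 = 125/6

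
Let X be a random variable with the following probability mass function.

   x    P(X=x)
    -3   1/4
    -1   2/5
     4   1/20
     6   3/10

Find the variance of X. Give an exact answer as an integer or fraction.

E[X] = (1/4)·(-3) + (2/5)·(-1) + (1/20)·4 + (3/10)·6 = 17/20
E[X²] = (1/4)·9 + (2/5)·1 + (1/20)·16 + (3/10)·36 = 57/4
Var(X) = 57/4 − (17/20)² = 5411/400

5411/400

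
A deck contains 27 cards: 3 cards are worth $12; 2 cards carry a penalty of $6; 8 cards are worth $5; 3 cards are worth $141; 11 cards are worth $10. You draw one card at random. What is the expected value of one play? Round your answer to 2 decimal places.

$22.11

E[payout] = (3/27)·12 + (2/27)·(-6) + (8/27)·5 + (3/27)·141 + (11/27)·10 = 199/9
≈ $22.11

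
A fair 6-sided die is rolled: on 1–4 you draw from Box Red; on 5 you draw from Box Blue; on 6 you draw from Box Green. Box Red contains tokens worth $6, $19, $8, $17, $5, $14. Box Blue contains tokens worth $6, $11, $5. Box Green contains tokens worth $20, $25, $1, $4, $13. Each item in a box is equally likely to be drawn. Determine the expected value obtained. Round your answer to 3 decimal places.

E[X | Box Red] = (6 + 19 + 8 + 17 + 5 + 14)/6 = 23/2
E[X | Box Blue] = (6 + 11 + 5)/3 = 22/3
E[X | Box Green] = (20 + 25 + 1 + 4 + 13)/5 = 63/5
E[X] = (2/3)·23/2 + (1/6)·22/3 + (1/6)·63/5 = 989/90 ≈ 10.989

$10.989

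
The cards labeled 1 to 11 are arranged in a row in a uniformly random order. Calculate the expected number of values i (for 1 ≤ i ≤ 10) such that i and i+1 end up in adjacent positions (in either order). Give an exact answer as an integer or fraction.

20/11

For each i ∈ {1,…,10}, let Xᵢ = 1 if i and i+1 are adjacent. P(Xᵢ=1) = 2·(11−1)!/11! = 2/11.
By linearity, E[ΣXᵢ] = (10)·(2/11) = 20/11.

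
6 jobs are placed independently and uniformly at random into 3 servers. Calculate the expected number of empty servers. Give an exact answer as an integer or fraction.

Let Xⱼ=1 if server j is empty. P(Xⱼ=1) = ((3-1)/3)^6 = 64/729.
By linearity, E[#empty] = 3·64/729 = 64/243.

64/243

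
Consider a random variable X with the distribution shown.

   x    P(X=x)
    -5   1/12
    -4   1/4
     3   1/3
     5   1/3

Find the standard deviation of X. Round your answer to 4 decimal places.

E[X] = 5/4, E[X²] = 209/12
Var(X) = E[X²] − (E[X])² = 209/12 − 25/16 = 761/48
SD(X) = √(761/48) ≈ 3.9817

3.9817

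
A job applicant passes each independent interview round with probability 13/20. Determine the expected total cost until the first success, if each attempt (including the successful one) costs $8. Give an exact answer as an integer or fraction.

E[#attempts] = 1/p = 20/13; E[cost] = 8·20/13 = 160/13.

160/13 dollars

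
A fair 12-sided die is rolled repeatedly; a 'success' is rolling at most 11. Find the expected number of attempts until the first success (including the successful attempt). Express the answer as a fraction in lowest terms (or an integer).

For a geometric distribution, E[trials] = 1/p = 1/(11/12) = 12/11.

12/11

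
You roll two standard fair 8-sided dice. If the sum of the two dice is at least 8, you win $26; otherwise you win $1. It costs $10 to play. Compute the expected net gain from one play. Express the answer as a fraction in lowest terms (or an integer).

499/64 dollars

E[payout] = (21/64)·1 + (43/64)·26 = 1139/64
Expected profit = 1139/64 − 10 = 499/64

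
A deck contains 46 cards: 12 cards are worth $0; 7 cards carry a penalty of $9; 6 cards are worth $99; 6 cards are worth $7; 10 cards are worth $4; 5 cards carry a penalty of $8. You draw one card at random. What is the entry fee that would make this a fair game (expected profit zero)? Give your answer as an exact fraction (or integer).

E[payout] = (12/46)·0 + (7/46)·(-9) + (6/46)·99 + (6/46)·7 + (10/46)·4 + (5/46)·(-8) = 573/46
Fair fee = E[payout] = 573/46

573/46 dollars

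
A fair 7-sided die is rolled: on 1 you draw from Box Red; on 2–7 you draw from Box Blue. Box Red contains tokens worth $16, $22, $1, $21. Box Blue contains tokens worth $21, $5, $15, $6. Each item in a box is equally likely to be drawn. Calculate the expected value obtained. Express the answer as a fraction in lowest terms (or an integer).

171/14 dollars

E[X | Box Red] = (16 + 22 + 1 + 21)/4 = 15
E[X | Box Blue] = (21 + 5 + 15 + 6)/4 = 47/4
E[X] = (1/7)·15 + (6/7)·47/4 = 171/14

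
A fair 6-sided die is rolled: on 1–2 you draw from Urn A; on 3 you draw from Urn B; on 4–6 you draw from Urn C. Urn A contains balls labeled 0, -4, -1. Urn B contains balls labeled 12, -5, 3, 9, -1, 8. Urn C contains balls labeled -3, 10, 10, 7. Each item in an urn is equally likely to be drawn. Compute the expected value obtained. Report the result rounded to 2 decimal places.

E[X | Urn A] = (0 − 4 − 1)/3 = -5/3
E[X | Urn B] = (12 − 5 + 3 + 9 − 1 + 8)/6 = 13/3
E[X | Urn C] = (-3 + 10 + 10 + 7)/4 = 6
E[X] = (1/3)·(-5/3) + (1/6)·13/3 + (1/2)·6 = 19/6 ≈ 3.17

3.17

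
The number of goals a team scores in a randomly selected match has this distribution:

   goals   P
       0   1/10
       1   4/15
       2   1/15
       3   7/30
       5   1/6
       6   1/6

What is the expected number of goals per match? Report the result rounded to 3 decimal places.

2.933

E[X] = (1/10)·0 + (4/15)·1 + (1/15)·2 + (7/30)·3 + (1/6)·5 + (1/6)·6
     = 44/15 ≈ 2.933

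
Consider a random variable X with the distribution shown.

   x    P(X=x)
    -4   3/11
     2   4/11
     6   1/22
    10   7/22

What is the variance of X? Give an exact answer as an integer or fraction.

3596/121

E[X] = (3/11)·(-4) + (4/11)·2 + (1/22)·6 + (7/22)·10 = 34/11
E[X²] = (3/11)·16 + (4/11)·4 + (1/22)·36 + (7/22)·100 = 432/11
Var(X) = 432/11 − (34/11)² = 3596/121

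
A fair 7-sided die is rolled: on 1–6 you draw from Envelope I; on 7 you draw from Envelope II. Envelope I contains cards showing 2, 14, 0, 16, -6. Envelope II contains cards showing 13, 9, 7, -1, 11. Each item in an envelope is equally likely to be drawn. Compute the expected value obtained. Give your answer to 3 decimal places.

E[X | Envelope I] = (2 + 14 + 0 + 16 − 6)/5 = 26/5
E[X | Envelope II] = (13 + 9 + 7 − 1 + 11)/5 = 39/5
E[X] = (6/7)·26/5 + (1/7)·39/5 = 39/7 ≈ 5.571

5.571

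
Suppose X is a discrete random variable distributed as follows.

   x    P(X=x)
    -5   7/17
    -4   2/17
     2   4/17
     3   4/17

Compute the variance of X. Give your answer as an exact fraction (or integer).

E[X] = (7/17)·(-5) + (2/17)·(-4) + (4/17)·2 + (4/17)·3 = -23/17
E[X²] = (7/17)·25 + (2/17)·16 + (4/17)·4 + (4/17)·9 = 259/17
Var(X) = 259/17 − (-23/17)² = 3874/289

3874/289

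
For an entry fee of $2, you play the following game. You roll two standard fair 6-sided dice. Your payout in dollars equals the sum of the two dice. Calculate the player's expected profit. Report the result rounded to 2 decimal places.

Distribution of the sum of the two dice: 2 w.p. 1/36, 3 w.p. 1/18, 4 w.p. 1/12, 5 w.p. 1/9, 6 w.p. 5/36, 7 w.p. 1/6, …
E[payout] = (1/36)·2 + (1/18)·3 + (1/12)·4 + (1/9)·5 + (5/36)·6 + (1/6)·7 + (5/36)·8 + (1/9)·9 + (1/12)·10 + (1/18)·11 + (1/36)·12 = 7
Expected profit = 7 − 2 = 5 ≈ $5.00

$5.00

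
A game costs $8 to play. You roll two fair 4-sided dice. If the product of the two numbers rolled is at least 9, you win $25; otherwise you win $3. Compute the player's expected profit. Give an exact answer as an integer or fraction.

1/2 dollars

E[payout] = (3/4)·3 + (1/4)·25 = 17/2
Expected profit = 17/2 − 8 = 1/2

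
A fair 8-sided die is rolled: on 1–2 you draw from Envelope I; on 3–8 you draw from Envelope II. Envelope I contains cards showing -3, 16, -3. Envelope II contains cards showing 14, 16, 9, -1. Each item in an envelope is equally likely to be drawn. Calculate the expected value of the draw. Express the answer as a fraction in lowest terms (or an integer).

191/24

E[X | Envelope I] = (-3 + 16 − 3)/3 = 10/3
E[X | Envelope II] = (14 + 16 + 9 − 1)/4 = 19/2
E[X] = (1/4)·10/3 + (3/4)·19/2 = 191/24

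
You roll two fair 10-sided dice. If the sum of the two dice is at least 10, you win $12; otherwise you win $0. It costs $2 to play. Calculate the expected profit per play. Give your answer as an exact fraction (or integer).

E[payout] = (9/25)·0 + (16/25)·12 = 192/25
Expected profit = 192/25 − 2 = 142/25

142/25 dollars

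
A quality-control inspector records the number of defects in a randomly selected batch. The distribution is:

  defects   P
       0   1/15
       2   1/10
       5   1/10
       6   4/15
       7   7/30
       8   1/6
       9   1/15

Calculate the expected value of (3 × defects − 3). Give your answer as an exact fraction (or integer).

E[3x-3] = (1/15)·(-3) + (1/10)·3 + (1/10)·12 + (4/15)·15 + (7/30)·18 + (1/6)·21 + (1/15)·24
     = 73/5

73/5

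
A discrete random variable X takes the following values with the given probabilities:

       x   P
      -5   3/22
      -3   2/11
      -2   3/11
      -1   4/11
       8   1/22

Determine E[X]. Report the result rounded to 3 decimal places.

-1.773

E[X] = (3/22)·(-5) + (2/11)·(-3) + (3/11)·(-2) + (4/11)·(-1) + (1/22)·8
     = -39/22 ≈ -1.773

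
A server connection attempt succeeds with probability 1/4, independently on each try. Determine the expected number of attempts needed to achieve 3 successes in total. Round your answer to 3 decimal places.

12.000

By linearity (sum of 3 independent geometric waits), E[trials] = 3/p = 3/(1/4) = 12.
≈ 12.000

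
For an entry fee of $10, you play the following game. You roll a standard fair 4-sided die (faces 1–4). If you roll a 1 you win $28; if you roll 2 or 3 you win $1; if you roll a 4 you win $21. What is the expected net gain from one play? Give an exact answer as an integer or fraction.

E[payout] = (1/2)·1 + (1/4)·21 + (1/4)·28 = 51/4
Expected profit = 51/4 − 10 = 11/4

11/4 dollars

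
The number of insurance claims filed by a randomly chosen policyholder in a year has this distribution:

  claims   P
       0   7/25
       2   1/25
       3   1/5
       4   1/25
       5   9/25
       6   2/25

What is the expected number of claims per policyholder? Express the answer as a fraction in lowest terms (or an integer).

E[X] = (7/25)·0 + (1/25)·2 + (1/5)·3 + (1/25)·4 + (9/25)·5 + (2/25)·6
     = 78/25

78/25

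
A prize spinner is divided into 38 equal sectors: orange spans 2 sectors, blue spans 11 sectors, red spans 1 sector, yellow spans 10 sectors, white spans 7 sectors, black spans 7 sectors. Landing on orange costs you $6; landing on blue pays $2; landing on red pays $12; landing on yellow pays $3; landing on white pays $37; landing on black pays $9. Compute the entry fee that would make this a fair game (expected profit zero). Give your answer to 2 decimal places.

$9.84

E[payout] = (2/38)·(-6) + (11/38)·2 + (1/38)·12 + (10/38)·3 + (7/38)·37 + (7/38)·9 = 187/19
Fair fee = E[payout] = 187/19 ≈ $9.84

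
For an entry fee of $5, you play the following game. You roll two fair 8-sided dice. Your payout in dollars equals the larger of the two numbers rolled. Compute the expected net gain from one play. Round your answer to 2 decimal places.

$0.81

Distribution of the larger of the two numbers rolled: 1 w.p. 1/64, 2 w.p. 3/64, 3 w.p. 5/64, 4 w.p. 7/64, 5 w.p. 9/64, 6 w.p. 11/64, …
E[payout] = (1/64)·1 + (3/64)·2 + (5/64)·3 + (7/64)·4 + (9/64)·5 + (11/64)·6 + (13/64)·7 + (15/64)·8 = 93/16
Expected profit = 93/16 − 5 = 13/16 ≈ $0.81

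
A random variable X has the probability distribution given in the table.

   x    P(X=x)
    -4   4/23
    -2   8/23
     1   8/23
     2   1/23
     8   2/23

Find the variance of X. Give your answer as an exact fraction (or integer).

E[X] = (4/23)·(-4) + (8/23)·(-2) + (8/23)·1 + (1/23)·2 + (2/23)·8 = -6/23
E[X²] = (4/23)·16 + (8/23)·4 + (8/23)·1 + (1/23)·4 + (2/23)·64 = 236/23
Var(X) = 236/23 − (-6/23)² = 5392/529

5392/529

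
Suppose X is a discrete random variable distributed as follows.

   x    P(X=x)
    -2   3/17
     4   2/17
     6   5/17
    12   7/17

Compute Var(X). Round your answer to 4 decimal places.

25.9100

E[X] = (3/17)·(-2) + (2/17)·4 + (5/17)·6 + (7/17)·12 = 116/17
E[X²] = (3/17)·4 + (2/17)·16 + (5/17)·36 + (7/17)·144 = 1232/17
Var(X) = 1232/17 − (116/17)² = 7488/289 ≈ 25.9100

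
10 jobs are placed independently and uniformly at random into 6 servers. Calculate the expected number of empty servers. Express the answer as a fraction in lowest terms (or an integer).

9765625/10077696

Let Xⱼ=1 if server j is empty. P(Xⱼ=1) = ((6-1)/6)^10 = 9765625/60466176.
By linearity, E[#empty] = 6·9765625/60466176 = 9765625/10077696.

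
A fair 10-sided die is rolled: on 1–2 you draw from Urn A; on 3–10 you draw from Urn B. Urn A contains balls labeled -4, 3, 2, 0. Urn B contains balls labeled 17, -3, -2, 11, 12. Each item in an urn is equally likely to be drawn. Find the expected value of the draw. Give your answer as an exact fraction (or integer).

E[X | Urn A] = (-4 + 3 + 2 + 0)/4 = 1/4
E[X | Urn B] = (17 − 3 − 2 + 11 + 12)/5 = 7
E[X] = (1/5)·1/4 + (4/5)·7 = 113/20

113/20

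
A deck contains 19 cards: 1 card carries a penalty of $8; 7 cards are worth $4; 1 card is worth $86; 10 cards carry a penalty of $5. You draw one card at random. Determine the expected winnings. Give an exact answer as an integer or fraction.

56/19 dollars

E[payout] = (1/19)·(-8) + (7/19)·4 + (1/19)·86 + (10/19)·(-5) = 56/19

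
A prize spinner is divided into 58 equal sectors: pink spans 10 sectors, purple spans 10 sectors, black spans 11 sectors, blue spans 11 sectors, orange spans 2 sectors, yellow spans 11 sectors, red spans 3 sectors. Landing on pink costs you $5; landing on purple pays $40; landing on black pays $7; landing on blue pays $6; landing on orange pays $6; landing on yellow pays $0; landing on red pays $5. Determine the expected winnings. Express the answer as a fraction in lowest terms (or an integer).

260/29 dollars

E[payout] = (10/58)·(-5) + (10/58)·40 + (11/58)·7 + (11/58)·6 + (2/58)·6 + (11/58)·0 + (3/58)·5 = 260/29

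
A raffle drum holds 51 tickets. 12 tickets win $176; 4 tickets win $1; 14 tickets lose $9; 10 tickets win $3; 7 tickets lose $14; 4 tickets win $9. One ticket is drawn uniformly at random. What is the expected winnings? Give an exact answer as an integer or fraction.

1958/51 dollars

E[payout] = (12/51)·176 + (4/51)·1 + (14/51)·(-9) + (10/51)·3 + (7/51)·(-14) + (4/51)·9 = 1958/51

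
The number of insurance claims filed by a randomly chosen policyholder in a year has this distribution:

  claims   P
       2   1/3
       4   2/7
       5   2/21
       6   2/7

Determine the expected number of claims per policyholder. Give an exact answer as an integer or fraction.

4

E[X] = (1/3)·2 + (2/7)·4 + (2/21)·5 + (2/7)·6
     = 4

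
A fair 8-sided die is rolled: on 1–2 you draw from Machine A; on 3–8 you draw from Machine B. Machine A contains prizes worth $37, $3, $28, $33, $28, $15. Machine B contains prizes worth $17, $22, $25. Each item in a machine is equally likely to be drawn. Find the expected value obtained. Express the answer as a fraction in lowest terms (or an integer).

E[X | Machine A] = (37 + 3 + 28 + 33 + 28 + 15)/6 = 24
E[X | Machine B] = (17 + 22 + 25)/3 = 64/3
E[X] = (1/4)·24 + (3/4)·64/3 = 22

$22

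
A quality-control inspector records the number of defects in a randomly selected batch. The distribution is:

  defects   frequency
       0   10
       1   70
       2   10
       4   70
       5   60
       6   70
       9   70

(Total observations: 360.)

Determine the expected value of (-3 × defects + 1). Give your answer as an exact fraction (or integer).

-40/3

Total = 360, so P(defects=0) = 10/360, etc.
E[-3x+1] = (1/36)·1 + (7/36)·(-2) + (1/36)·(-5) + (7/36)·(-11) + (1/6)·(-14) + (7/36)·(-17) + (7/36)·(-26)
     = -40/3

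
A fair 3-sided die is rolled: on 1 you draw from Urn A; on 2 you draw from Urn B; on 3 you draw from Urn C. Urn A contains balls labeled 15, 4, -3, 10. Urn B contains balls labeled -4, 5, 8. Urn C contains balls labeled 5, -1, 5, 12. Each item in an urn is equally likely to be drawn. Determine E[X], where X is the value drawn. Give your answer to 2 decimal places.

4.92

E[X | Urn A] = (15 + 4 − 3 + 10)/4 = 13/2
E[X | Urn B] = (-4 + 5 + 8)/3 = 3
E[X | Urn C] = (5 − 1 + 5 + 12)/4 = 21/4
E[X] = (1/3)·13/2 + (1/3)·3 + (1/3)·21/4 = 59/12 ≈ 4.92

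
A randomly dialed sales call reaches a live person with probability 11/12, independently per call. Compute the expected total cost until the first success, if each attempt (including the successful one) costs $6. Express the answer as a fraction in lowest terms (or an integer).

72/11 dollars

E[#attempts] = 1/p = 12/11; E[cost] = 6·12/11 = 72/11.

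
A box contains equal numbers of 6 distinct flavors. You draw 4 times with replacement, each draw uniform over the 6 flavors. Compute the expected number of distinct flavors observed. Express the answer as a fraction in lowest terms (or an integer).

Let Xⱼ=1 if type j appears at least once. P(Xⱼ=1) = 1 − ((6−1)/6)^4 = 671/1296.
E[#distinct] = 6·671/1296 = 671/216.

671/216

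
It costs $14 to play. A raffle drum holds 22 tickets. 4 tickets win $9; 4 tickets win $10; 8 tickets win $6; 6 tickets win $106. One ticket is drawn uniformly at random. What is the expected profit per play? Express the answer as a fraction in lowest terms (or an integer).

E[payout] = (4/22)·9 + (4/22)·10 + (8/22)·6 + (6/22)·106 = 380/11
Expected profit = 380/11 − 14 = 226/11

226/11 dollars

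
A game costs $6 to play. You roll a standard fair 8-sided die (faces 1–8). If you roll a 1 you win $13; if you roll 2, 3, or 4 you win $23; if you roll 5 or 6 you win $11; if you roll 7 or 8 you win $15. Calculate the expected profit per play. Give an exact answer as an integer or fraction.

43/4 dollars

E[payout] = (1/4)·11 + (1/8)·13 + (1/4)·15 + (3/8)·23 = 67/4
Expected profit = 67/4 − 6 = 43/4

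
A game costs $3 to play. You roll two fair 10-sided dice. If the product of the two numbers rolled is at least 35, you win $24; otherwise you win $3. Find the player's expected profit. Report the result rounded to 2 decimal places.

$7.77

E[payout] = (63/100)·3 + (37/100)·24 = 1077/100
Expected profit = 1077/100 − 3 = 777/100 ≈ $7.77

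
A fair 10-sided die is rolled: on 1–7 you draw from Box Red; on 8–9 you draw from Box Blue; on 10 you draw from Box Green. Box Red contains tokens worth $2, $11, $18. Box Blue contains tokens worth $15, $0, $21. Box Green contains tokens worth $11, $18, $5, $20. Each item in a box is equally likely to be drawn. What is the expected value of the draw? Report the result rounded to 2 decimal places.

E[X | Box Red] = (2 + 11 + 18)/3 = 31/3
E[X | Box Blue] = (15 + 0 + 21)/3 = 12
E[X | Box Green] = (11 + 18 + 5 + 20)/4 = 27/2
E[X] = (7/10)·31/3 + (1/5)·12 + (1/10)·27/2 = 659/60 ≈ 10.98

$10.98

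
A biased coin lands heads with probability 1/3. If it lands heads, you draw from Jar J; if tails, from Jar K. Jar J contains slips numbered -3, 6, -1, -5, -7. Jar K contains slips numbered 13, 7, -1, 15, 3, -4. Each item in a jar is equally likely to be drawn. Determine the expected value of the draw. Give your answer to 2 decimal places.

E[X | Jar J] = (-3 + 6 − 1 − 5 − 7)/5 = -2
E[X | Jar K] = (13 + 7 − 1 + 15 + 3 − 4)/6 = 11/2
E[X] = (1/3)·(-2) + (2/3)·11/2 = 3 ≈ 3.00

3.00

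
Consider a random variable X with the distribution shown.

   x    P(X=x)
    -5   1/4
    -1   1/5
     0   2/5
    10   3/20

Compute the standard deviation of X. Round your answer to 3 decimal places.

E[X] = 1/20, E[X²] = 429/20
Var(X) = E[X²] − (E[X])² = 429/20 − 1/400 = 8579/400
SD(X) = √(8579/400) ≈ 4.631

4.631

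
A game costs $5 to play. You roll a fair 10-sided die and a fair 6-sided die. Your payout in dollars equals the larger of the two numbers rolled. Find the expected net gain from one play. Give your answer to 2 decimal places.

$1.08

Distribution of the larger of the two numbers rolled: 1 w.p. 1/60, 2 w.p. 1/20, 3 w.p. 1/12, 4 w.p. 7/60, 5 w.p. 3/20, 6 w.p. 11/60, …
E[payout] = (1/60)·1 + (1/20)·2 + (1/12)·3 + (7/60)·4 + (3/20)·5 + (11/60)·6 + (1/10)·7 + (1/10)·8 + (1/10)·9 + (1/10)·10 = 73/12
Expected profit = 73/12 − 5 = 13/12 ≈ $1.08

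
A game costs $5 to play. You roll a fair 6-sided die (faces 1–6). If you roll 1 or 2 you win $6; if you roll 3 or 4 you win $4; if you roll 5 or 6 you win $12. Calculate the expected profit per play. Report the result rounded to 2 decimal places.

E[payout] = (1/3)·4 + (1/3)·6 + (1/3)·12 = 22/3
Expected profit = 22/3 − 5 = 7/3 ≈ $2.33

$2.33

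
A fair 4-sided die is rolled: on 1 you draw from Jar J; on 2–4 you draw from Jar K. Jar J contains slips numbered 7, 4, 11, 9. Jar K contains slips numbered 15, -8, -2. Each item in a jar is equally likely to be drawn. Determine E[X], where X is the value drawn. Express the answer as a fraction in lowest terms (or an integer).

E[X | Jar J] = (7 + 4 + 11 + 9)/4 = 31/4
E[X | Jar K] = (15 − 8 − 2)/3 = 5/3
E[X] = (1/4)·31/4 + (3/4)·5/3 = 51/16

51/16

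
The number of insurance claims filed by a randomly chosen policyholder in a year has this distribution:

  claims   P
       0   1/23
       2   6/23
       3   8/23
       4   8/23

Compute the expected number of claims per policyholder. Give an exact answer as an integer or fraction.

68/23

E[X] = (1/23)·0 + (6/23)·2 + (8/23)·3 + (8/23)·4
     = 68/23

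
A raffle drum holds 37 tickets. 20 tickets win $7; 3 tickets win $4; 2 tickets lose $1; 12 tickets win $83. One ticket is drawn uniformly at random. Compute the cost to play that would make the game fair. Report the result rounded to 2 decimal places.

E[payout] = (20/37)·7 + (3/37)·4 + (2/37)·(-1) + (12/37)·83 = 1146/37
Fair fee = E[payout] = 1146/37 ≈ $30.97

$30.97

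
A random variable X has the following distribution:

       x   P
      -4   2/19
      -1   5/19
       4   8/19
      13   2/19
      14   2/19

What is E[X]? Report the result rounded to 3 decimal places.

3.842

E[X] = (2/19)·(-4) + (5/19)·(-1) + (8/19)·4 + (2/19)·13 + (2/19)·14
     = 73/19 ≈ 3.842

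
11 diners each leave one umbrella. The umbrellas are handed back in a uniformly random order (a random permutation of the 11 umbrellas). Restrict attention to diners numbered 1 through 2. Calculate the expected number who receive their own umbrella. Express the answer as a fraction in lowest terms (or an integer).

Let Xᵢ = 1 if person i gets their own umbrella. For each i, P(Xᵢ=1) = 1/11.
By linearity of expectation, E[X₁+…+X_2] = 2·(1/11) = 2/11.

2/11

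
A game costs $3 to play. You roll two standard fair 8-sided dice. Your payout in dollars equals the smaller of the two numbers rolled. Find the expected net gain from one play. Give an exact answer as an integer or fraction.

3/16 dollars

Distribution of the smaller of the two numbers rolled: 1 w.p. 15/64, 2 w.p. 13/64, 3 w.p. 11/64, 4 w.p. 9/64, 5 w.p. 7/64, 6 w.p. 5/64, …
E[payout] = (15/64)·1 + (13/64)·2 + (11/64)·3 + (9/64)·4 + (7/64)·5 + (5/64)·6 + (3/64)·7 + (1/64)·8 = 51/16
Expected profit = 51/16 − 3 = 3/16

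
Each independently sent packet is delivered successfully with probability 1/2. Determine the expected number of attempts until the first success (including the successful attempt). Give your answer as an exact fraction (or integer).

For a geometric distribution, E[trials] = 1/p = 1/(1/2) = 2.

2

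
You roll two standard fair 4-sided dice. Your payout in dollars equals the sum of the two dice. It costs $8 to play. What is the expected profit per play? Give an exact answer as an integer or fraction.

-$3

Distribution of the sum of the two dice: 2 w.p. 1/16, 3 w.p. 1/8, 4 w.p. 3/16, 5 w.p. 1/4, 6 w.p. 3/16, 7 w.p. 1/8, …
E[payout] = (1/16)·2 + (1/8)·3 + (3/16)·4 + (1/4)·5 + (3/16)·6 + (1/8)·7 + (1/16)·8 = 5
Expected profit = 5 − 8 = -3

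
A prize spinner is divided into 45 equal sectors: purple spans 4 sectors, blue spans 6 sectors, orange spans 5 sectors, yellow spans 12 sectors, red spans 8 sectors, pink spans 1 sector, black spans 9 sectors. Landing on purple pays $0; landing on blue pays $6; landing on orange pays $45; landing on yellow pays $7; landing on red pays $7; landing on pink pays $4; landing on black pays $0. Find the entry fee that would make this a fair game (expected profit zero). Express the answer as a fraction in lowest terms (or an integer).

E[payout] = (4/45)·0 + (6/45)·6 + (5/45)·45 + (12/45)·7 + (8/45)·7 + (1/45)·4 + (9/45)·0 = 9
Fair fee = E[payout] = 9

$9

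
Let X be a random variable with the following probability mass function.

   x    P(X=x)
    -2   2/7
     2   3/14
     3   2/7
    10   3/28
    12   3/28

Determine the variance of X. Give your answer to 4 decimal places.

21.2806

E[X] = (2/7)·(-2) + (3/14)·2 + (2/7)·3 + (3/28)·10 + (3/28)·12 = 43/14
E[X²] = (2/7)·4 + (3/14)·4 + (2/7)·9 + (3/28)·100 + (3/28)·144 = 215/7
Var(X) = 215/7 − (43/14)² = 4171/196 ≈ 21.2806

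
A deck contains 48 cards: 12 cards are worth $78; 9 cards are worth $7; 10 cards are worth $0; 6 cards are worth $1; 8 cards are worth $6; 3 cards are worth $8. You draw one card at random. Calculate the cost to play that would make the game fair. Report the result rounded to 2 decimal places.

$22.44

E[payout] = (12/48)·78 + (9/48)·7 + (10/48)·0 + (6/48)·1 + (8/48)·6 + (3/48)·8 = 359/16
Fair fee = E[payout] = 359/16 ≈ $22.44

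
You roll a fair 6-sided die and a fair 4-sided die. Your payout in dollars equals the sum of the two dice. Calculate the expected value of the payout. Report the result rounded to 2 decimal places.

$6.00

Distribution of the sum of the two dice: 2 w.p. 1/24, 3 w.p. 1/12, 4 w.p. 1/8, 5 w.p. 1/6, 6 w.p. 1/6, 7 w.p. 1/6, …
E[payout] = (1/24)·2 + (1/12)·3 + (1/8)·4 + (1/6)·5 + (1/6)·6 + (1/6)·7 + (1/8)·8 + (1/12)·9 + (1/24)·10 = 6
≈ $6.00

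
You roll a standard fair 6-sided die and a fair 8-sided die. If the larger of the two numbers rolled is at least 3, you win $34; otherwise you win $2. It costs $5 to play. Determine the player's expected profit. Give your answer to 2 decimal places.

$26.33

E[payout] = (1/12)·2 + (11/12)·34 = 94/3
Expected profit = 94/3 − 5 = 79/3 ≈ $26.33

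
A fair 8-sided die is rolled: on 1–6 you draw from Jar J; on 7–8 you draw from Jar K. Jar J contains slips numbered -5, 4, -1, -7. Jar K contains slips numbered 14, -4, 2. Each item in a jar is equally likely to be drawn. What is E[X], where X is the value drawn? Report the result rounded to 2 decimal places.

-0.69

E[X | Jar J] = (-5 + 4 − 1 − 7)/4 = -9/4
E[X | Jar K] = (14 − 4 + 2)/3 = 4
E[X] = (3/4)·(-9/4) + (1/4)·4 = -11/16 ≈ -0.69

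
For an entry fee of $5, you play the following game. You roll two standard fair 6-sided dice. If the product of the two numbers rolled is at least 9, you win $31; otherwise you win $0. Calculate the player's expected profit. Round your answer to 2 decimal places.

E[payout] = (4/9)·0 + (5/9)·31 = 155/9
Expected profit = 155/9 − 5 = 110/9 ≈ $12.22

$12.22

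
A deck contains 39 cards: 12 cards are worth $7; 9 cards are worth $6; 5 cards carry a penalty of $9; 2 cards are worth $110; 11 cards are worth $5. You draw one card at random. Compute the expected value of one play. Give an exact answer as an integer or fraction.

E[payout] = (12/39)·7 + (9/39)·6 + (5/39)·(-9) + (2/39)·110 + (11/39)·5 = 368/39

368/39 dollars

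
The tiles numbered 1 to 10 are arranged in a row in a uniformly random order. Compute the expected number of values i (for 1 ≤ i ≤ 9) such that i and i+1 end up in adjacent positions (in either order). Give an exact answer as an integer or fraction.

9/5

For each i ∈ {1,…,9}, let Xᵢ = 1 if i and i+1 are adjacent. P(Xᵢ=1) = 2·(10−1)!/10! = 2/10.
By linearity, E[ΣXᵢ] = (9)·(2/10) = 9/5.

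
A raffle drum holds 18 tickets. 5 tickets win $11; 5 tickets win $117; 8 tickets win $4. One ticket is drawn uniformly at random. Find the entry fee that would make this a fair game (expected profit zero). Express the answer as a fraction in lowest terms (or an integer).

E[payout] = (5/18)·11 + (5/18)·117 + (8/18)·4 = 112/3
Fair fee = E[payout] = 112/3

112/3 dollars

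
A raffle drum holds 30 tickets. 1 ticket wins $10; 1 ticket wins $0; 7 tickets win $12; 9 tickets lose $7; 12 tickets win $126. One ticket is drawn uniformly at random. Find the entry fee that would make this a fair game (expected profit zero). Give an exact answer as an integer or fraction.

1543/30 dollars

E[payout] = (1/30)·10 + (1/30)·0 + (7/30)·12 + (9/30)·(-7) + (12/30)·126 = 1543/30
Fair fee = E[payout] = 1543/30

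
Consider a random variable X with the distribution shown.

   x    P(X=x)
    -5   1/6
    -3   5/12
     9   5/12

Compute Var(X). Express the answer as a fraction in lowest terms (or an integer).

350/9

E[X] = (1/6)·(-5) + (5/12)·(-3) + (5/12)·9 = 5/3
E[X²] = (1/6)·25 + (5/12)·9 + (5/12)·81 = 125/3
Var(X) = 125/3 − (5/3)² = 350/9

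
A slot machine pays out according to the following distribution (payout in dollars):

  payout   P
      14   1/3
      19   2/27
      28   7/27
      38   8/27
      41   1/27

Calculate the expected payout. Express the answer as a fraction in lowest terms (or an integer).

E[X] = (1/3)·14 + (2/27)·19 + (7/27)·28 + (8/27)·38 + (1/27)·41
     = 235/9

235/9 dollars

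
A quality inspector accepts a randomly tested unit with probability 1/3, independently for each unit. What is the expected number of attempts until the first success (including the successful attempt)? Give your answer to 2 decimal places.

For a geometric distribution, E[trials] = 1/p = 1/(1/3) = 3.
≈ 3.00

3.00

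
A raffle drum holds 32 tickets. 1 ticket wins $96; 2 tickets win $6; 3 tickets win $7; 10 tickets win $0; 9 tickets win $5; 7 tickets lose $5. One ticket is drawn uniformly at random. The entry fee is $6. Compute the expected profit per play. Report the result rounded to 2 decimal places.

E[payout] = (1/32)·96 + (2/32)·6 + (3/32)·7 + (10/32)·0 + (9/32)·5 + (7/32)·(-5) = 139/32
Expected profit = 139/32 − 6 = -53/32 ≈ -$1.66

-$1.66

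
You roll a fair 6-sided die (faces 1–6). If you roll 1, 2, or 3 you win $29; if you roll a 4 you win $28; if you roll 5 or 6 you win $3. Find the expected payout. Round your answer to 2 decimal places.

E[payout] = (1/3)·3 + (1/6)·28 + (1/2)·29 = 121/6
≈ $20.17

$20.17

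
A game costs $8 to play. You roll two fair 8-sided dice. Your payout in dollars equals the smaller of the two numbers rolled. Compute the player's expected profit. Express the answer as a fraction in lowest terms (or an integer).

Distribution of the smaller of the two numbers rolled: 1 w.p. 15/64, 2 w.p. 13/64, 3 w.p. 11/64, 4 w.p. 9/64, 5 w.p. 7/64, 6 w.p. 5/64, …
E[payout] = (15/64)·1 + (13/64)·2 + (11/64)·3 + (9/64)·4 + (7/64)·5 + (5/64)·6 + (3/64)·7 + (1/64)·8 = 51/16
Expected profit = 51/16 − 8 = -77/16

-77/16 dollars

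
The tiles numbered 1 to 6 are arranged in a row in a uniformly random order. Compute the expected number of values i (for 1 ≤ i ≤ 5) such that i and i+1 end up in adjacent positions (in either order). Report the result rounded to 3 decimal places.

1.667

For each i ∈ {1,…,5}, let Xᵢ = 1 if i and i+1 are adjacent. P(Xᵢ=1) = 2·(6−1)!/6! = 2/6.
By linearity, E[ΣXᵢ] = (5)·(2/6) = 5/3.
≈ 1.667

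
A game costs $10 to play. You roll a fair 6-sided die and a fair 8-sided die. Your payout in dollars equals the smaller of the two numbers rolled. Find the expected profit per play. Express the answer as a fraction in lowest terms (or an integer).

-347/48 dollars

Distribution of the smaller of the two numbers rolled: 1 w.p. 13/48, 2 w.p. 11/48, 3 w.p. 3/16, 4 w.p. 7/48, 5 w.p. 5/48, 6 w.p. 1/16
E[payout] = (13/48)·1 + (11/48)·2 + (3/16)·3 + (7/48)·4 + (5/48)·5 + (1/16)·6 = 133/48
Expected profit = 133/48 − 10 = -347/48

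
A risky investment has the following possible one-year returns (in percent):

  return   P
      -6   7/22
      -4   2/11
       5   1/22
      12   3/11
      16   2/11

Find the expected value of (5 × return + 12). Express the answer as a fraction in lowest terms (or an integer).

679/22

E[5x+12] = (7/22)·(-18) + (2/11)·(-8) + (1/22)·37 + (3/11)·72 + (2/11)·92
     = 679/22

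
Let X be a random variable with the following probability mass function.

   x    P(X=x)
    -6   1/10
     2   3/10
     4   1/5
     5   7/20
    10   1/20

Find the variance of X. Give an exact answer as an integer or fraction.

4979/400

E[X] = (1/10)·(-6) + (3/10)·2 + (1/5)·4 + (7/20)·5 + (1/20)·10 = 61/20
E[X²] = (1/10)·36 + (3/10)·4 + (1/5)·16 + (7/20)·25 + (1/20)·100 = 87/4
Var(X) = 87/4 − (61/20)² = 4979/400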